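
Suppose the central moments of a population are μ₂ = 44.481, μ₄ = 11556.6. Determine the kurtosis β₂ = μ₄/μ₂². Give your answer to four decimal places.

5.8409

μ₂² = 44.481² = 1978.55936
μ₄/μ₂² = 11556.6 / 1978.55936 = 5.84092
β₂ ≈ 5.8409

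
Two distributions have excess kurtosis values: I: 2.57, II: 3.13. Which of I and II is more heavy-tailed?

II

Higher excess kurtosis ⇒ heavier tails relative to the normal distribution.
2.57 vs 3.13: the larger is 3.13, so II has heavier tails.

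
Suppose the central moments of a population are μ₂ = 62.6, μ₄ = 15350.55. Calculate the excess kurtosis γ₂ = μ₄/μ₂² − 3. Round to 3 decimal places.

μ₂² = 62.6² = 3918.76000
μ₄/μ₂² = 15350.55 / 3918.76000 = 3.91720
γ₂ = 3.91720 − 3 ≈ 0.917

0.917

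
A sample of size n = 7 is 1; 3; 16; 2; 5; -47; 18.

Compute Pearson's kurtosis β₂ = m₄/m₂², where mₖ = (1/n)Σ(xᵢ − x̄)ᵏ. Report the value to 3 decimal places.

x̄ = -0.2857
Σ(xᵢ − x̄)² = 2827.4286 ⇒ m₂ = 403.91837
Σ(xᵢ − x̄)⁴ = 4945176.4315 ⇒ m₄ = 706453.77593
m₂² = 163150.04748
β₂ = m₄/m₂² = 706453.77593 / 163150.04748 ≈ 4.330

4.330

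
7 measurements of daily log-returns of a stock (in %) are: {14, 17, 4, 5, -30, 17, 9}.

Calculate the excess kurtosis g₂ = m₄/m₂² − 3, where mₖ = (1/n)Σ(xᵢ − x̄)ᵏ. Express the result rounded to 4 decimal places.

1.2385

x̄ = 5.1429
Σ(xᵢ − x̄)² = 1610.8571 ⇒ m₂ = 230.12245
Σ(xᵢ − x̄)⁴ = 1571184.8280 ⇒ m₄ = 224454.97543
m₂² = 52956.34152
g₂ = m₄/m₂² − 3 = 4.23849 − 3 ≈ 1.2385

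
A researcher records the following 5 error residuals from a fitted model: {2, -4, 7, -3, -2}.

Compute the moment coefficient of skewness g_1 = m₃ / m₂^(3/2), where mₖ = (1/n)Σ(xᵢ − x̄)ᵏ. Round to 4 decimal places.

0.7589

x̄ = (2 - 4 + 7 - 3 - 2) / 5 = 0.0000
deviations (xᵢ − x̄): 2.0000, -4.0000, 7.0000, -3.0000, -2.0000
Σ(xᵢ − x̄)² = 82.0000 ⇒ m₂ = 82.0000/5 = 16.40000
Σ(xᵢ − x̄)³ = 252.0000 ⇒ m₃ = 252.0000/5 = 50.40000
m₂^(3/2) = 16.40000^(1.5) = 66.41494
g_1 = m₃ / m₂^(3/2) = 50.40000 / 66.41494 ≈ 0.7589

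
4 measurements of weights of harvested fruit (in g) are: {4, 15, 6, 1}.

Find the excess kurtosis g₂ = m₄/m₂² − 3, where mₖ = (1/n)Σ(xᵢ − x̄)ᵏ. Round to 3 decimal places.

-0.921

x̄ = 6.5000
Σ(xᵢ − x̄)² = 109.0000 ⇒ m₂ = 27.25000
Σ(xᵢ − x̄)⁴ = 6174.2500 ⇒ m₄ = 1543.56250
m₂² = 742.56250
g₂ = m₄/m₂² − 3 = 2.07870 − 3 ≈ -0.921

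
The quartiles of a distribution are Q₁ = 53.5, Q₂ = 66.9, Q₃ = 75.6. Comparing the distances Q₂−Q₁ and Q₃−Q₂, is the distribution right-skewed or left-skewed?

Q₂ − Q₁ = 13.4;  Q₃ − Q₂ = 8.7
Q₂ − Q₁ > Q₃ − Q₂ ⇒ the lower half is more spread out ⇒ left-skewed.

left-skewed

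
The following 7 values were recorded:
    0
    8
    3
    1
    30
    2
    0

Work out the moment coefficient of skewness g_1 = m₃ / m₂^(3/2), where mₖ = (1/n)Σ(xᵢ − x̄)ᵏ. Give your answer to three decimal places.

x̄ = (0 + 8 + 3 + 1 + 30 + 2 + 0) / 7 = 6.2857
deviations (xᵢ − x̄): -6.2857, 1.7143, -3.2857, -5.2857, 23.7143, -4.2857, -6.2857
Σ(xᵢ − x̄)² = 701.4286 ⇒ m₂ = 701.4286/7 = 100.20408
Σ(xᵢ − x̄)³ = 12582.6122 ⇒ m₃ = 12582.6122/7 = 1797.51603
m₂^(3/2) = 100.20408^(1.5) = 1003.06279
g_1 = m₃ / m₂^(3/2) = 1797.51603 / 1003.06279 ≈ 1.792

1.792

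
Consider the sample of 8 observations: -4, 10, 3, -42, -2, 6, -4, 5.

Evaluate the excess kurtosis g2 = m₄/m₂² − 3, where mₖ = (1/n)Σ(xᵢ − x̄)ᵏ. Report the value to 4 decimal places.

2.1260

x̄ = -3.5000
Σ(xᵢ − x̄)² = 1872.0000 ⇒ m₂ = 234.00000
Σ(xᵢ − x̄)⁴ = 2245435.5000 ⇒ m₄ = 280679.43750
m₂² = 54756.00000
g2 = m₄/m₂² − 3 = 5.12600 − 3 ≈ 2.1260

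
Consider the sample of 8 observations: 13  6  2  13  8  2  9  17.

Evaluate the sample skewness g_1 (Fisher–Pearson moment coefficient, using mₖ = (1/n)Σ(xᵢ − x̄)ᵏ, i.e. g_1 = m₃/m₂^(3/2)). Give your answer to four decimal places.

x̄ = (13 + 6 + 2 + 13 + 8 + 2 + 9 + 17) / 8 = 8.7500
deviations (xᵢ − x̄): 4.2500, -2.7500, -6.7500, 4.2500, -0.7500, -6.7500, 0.2500, 8.2500
Σ(xᵢ − x̄)² = 203.5000 ⇒ m₂ = 203.5000/8 = 25.43750
Σ(xᵢ − x̄)³ = 78.7500 ⇒ m₃ = 78.7500/8 = 9.84375
m₂^(3/2) = 25.43750^(1.5) = 128.29556
g_1 = m₃ / m₂^(3/2) = 9.84375 / 128.29556 ≈ 0.0767

0.0767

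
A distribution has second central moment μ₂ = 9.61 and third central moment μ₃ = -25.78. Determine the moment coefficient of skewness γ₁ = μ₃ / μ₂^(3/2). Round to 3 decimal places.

-0.865

σ = √μ₂ = √9.61 = 3.10000
σ³ = μ₂^(3/2) = 29.79100
γ₁ = μ₃/σ³ = -25.78 / 29.79100 ≈ -0.865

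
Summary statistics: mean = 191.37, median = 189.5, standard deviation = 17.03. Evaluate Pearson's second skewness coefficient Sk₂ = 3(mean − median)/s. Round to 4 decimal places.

Sk₂ = 3(191.37 − 189.5) / 17.03 = 3 × 1.8700 / 17.03
    = 5.6100 / 17.03 ≈ 0.3294

0.3294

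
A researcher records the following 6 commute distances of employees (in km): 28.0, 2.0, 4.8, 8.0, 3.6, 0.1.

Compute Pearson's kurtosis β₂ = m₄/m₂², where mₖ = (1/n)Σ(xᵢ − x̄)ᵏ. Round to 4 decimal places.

x̄ = 7.7500
Σ(xᵢ − x̄)² = 527.6350 ⇒ m₂ = 87.93917
Σ(xᵢ − x̄)⁴ = 173041.6177 ⇒ m₄ = 28840.26962
m₂² = 7733.29703
β₂ = m₄/m₂² = 28840.26962 / 7733.29703 ≈ 3.7294

3.7294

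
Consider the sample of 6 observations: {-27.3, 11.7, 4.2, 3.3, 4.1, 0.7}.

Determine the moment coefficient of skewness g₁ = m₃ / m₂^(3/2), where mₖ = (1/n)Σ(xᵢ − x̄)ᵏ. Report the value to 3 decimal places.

-1.480

x̄ = (-27.3 + 11.7 + 4.2 + 3.3 + 4.1 + 0.7) / 6 = -0.5500
deviations (xᵢ − x̄): -26.7500, 12.2500, 4.7500, 3.8500, 4.6500, 1.2500
Σ(xᵢ − x̄)² = 926.1950 ⇒ m₂ = 926.1950/6 = 154.36583
Σ(xᵢ − x̄)³ = -17036.2950 ⇒ m₃ = -17036.2950/6 = -2839.38250
m₂^(3/2) = 154.36583^(1.5) = 1917.90359
g₁ = m₃ / m₂^(3/2) = -2839.38250 / 1917.90359 ≈ -1.480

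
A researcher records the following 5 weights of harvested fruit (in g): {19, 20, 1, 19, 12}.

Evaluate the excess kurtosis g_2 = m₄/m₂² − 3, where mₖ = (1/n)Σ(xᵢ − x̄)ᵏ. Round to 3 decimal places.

x̄ = 14.2000
Σ(xᵢ − x̄)² = 258.8000 ⇒ m₂ = 51.76000
Σ(xᵢ − x̄)⁴ = 32576.3360 ⇒ m₄ = 6515.26720
m₂² = 2679.09760
g_2 = m₄/m₂² − 3 = 2.43189 − 3 ≈ -0.568

-0.568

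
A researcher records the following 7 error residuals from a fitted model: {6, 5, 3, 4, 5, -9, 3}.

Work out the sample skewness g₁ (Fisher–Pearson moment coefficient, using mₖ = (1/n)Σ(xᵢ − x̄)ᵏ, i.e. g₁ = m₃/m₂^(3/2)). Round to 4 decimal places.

x̄ = (6 + 5 + 3 + 4 + 5 - 9 + 3) / 7 = 2.4286
deviations (xᵢ − x̄): 3.5714, 2.5714, 0.5714, 1.5714, 2.5714, -11.4286, 0.5714
Σ(xᵢ − x̄)² = 159.7143 ⇒ m₂ = 159.7143/7 = 22.81633
Σ(xᵢ − x̄)³ = -1408.8980 ⇒ m₃ = -1408.8980/7 = -201.27114
m₂^(3/2) = 22.81633^(1.5) = 108.98547
g₁ = m₃ / m₂^(3/2) = -201.27114 / 108.98547 ≈ -1.8468

-1.8468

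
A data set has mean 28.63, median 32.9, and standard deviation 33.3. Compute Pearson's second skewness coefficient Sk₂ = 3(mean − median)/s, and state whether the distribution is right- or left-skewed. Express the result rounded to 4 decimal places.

-0.3847, left-skewed

Sk₂ = 3(28.63 − 32.9) / 33.3 = 3 × -4.2700 / 33.3
    = -12.8100 / 33.3 ≈ -0.3847
Sk₂ < 0 ⇒ mean < median ⇒ left-skewed (negative skew).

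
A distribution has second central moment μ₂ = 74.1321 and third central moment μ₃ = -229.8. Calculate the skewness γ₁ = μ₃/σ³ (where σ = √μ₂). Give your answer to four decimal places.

σ = √μ₂ = √74.1321 = 8.61000
σ³ = μ₂^(3/2) = 638.27738
γ₁ = μ₃/σ³ = -229.8 / 638.27738 ≈ -0.3600

-0.3600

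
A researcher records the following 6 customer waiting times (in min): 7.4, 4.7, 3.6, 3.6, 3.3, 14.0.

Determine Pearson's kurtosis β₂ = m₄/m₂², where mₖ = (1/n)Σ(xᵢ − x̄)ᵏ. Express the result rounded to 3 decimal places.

3.248

x̄ = 6.1000
Σ(xᵢ − x̄)² = 86.4000 ⇒ m₂ = 14.40000
Σ(xᵢ − x̄)⁴ = 4041.2964 ⇒ m₄ = 673.54940
m₂² = 207.36000
β₂ = m₄/m₂² = 673.54940 / 207.36000 ≈ 3.248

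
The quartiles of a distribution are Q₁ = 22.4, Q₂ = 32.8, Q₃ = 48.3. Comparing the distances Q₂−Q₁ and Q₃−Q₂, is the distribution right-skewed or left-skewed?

right-skewed

Q₂ − Q₁ = 10.4;  Q₃ − Q₂ = 15.5
Q₃ − Q₂ > Q₂ − Q₁ ⇒ the upper half is more spread out ⇒ right-skewed.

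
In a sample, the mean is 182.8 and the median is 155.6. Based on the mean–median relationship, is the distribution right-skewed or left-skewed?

mean − median = 182.8 − 155.6 = 27.2
mean > median ⇒ the longer tail is on the right ⇒ right-skewed (positively skewed).

right-skewed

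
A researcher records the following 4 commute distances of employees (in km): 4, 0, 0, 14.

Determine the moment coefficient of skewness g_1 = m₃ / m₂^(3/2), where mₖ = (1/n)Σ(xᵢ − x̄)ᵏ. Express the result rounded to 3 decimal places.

x̄ = (4 + 0 + 0 + 14) / 4 = 4.5000
deviations (xᵢ − x̄): -0.5000, -4.5000, -4.5000, 9.5000
Σ(xᵢ − x̄)² = 131.0000 ⇒ m₂ = 131.0000/4 = 32.75000
Σ(xᵢ − x̄)³ = 675.0000 ⇒ m₃ = 675.0000/4 = 168.75000
m₂^(3/2) = 32.75000^(1.5) = 187.42044
g_1 = m₃ / m₂^(3/2) = 168.75000 / 187.42044 ≈ 0.900

0.900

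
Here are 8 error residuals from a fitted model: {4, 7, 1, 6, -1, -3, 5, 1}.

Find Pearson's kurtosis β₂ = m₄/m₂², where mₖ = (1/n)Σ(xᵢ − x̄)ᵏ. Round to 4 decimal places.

1.7350

x̄ = 2.5000
Σ(xᵢ − x̄)² = 88.0000 ⇒ m₂ = 11.00000
Σ(xᵢ − x̄)⁴ = 1679.5000 ⇒ m₄ = 209.93750
m₂² = 121.00000
β₂ = m₄/m₂² = 209.93750 / 121.00000 ≈ 1.7350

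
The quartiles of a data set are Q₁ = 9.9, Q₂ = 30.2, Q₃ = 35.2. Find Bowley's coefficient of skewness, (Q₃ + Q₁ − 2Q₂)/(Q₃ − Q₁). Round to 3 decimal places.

-0.605

numerator: Q₃ + Q₁ − 2Q₂ = 35.2 + 9.9 − 2×30.2 = -15.3000
denominator: Q₃ − Q₁ = 35.2 − 9.9 = 25.3000
Bowley skewness = -15.3000 / 25.3000 ≈ -0.605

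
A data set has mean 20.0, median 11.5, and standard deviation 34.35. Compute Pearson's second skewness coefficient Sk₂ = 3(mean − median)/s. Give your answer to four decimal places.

0.7424

Sk₂ = 3(20.0 − 11.5) / 34.35 = 3 × 8.5000 / 34.35
    = 25.5000 / 34.35 ≈ 0.7424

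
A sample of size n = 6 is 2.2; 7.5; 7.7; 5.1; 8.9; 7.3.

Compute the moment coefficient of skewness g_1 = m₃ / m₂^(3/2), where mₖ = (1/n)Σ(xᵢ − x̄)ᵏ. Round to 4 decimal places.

-0.9402

x̄ = (2.2 + 7.5 + 7.7 + 5.1 + 8.9 + 7.3) / 6 = 6.4500
deviations (xᵢ − x̄): -4.2500, 1.0500, 1.2500, -1.3500, 2.4500, 0.8500
Σ(xᵢ − x̄)² = 29.2750 ⇒ m₂ = 29.2750/6 = 4.87917
Σ(xᵢ − x̄)³ = -60.7950 ⇒ m₃ = -60.7950/6 = -10.13250
m₂^(3/2) = 4.87917^(1.5) = 10.77751
g_1 = m₃ / m₂^(3/2) = -10.13250 / 10.77751 ≈ -0.9402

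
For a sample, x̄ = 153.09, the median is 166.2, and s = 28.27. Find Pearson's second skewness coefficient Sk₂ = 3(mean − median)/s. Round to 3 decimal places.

-1.391

Sk₂ = 3(153.09 − 166.2) / 28.27 = 3 × -13.1100 / 28.27
    = -39.3300 / 28.27 ≈ -1.391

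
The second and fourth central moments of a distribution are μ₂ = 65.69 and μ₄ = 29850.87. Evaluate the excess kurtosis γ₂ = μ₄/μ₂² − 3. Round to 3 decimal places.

μ₂² = 65.69² = 4315.17610
μ₄/μ₂² = 29850.87 / 4315.17610 = 6.91765
γ₂ = 6.91765 − 3 ≈ 3.918

3.918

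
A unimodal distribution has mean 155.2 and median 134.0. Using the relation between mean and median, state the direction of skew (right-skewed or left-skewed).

mean − median = 155.2 − 134.0 = 21.2
mean > median ⇒ the longer tail is on the right ⇒ right-skewed (positively skewed).

right-skewed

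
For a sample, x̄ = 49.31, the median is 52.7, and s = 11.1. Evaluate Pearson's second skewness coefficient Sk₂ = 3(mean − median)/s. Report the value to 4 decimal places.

Sk₂ = 3(49.31 − 52.7) / 11.1 = 3 × -3.3900 / 11.1
    = -10.1700 / 11.1 ≈ -0.9162

-0.9162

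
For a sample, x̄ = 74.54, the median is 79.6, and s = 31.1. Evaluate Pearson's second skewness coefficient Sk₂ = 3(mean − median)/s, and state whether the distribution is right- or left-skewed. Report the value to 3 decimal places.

Sk₂ = 3(74.54 − 79.6) / 31.1 = 3 × -5.0600 / 31.1
    = -15.1800 / 31.1 ≈ -0.488
Sk₂ < 0 ⇒ mean < median ⇒ left-skewed (negative skew).

-0.488, left-skewed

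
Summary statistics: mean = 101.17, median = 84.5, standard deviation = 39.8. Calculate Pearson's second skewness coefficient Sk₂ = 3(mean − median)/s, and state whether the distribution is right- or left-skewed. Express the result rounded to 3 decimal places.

Sk₂ = 3(101.17 − 84.5) / 39.8 = 3 × 16.6700 / 39.8
    = 50.0100 / 39.8 ≈ 1.257
Sk₂ > 0 ⇒ mean > median ⇒ right-skewed (positive skew).

1.257, right-skewed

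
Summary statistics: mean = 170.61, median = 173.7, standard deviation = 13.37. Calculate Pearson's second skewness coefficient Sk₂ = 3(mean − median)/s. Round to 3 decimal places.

-0.693

Sk₂ = 3(170.61 − 173.7) / 13.37 = 3 × -3.0900 / 13.37
    = -9.2700 / 13.37 ≈ -0.693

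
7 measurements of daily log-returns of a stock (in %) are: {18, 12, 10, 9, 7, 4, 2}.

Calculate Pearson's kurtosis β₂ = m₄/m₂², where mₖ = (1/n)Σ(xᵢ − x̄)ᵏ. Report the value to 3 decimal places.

2.422

x̄ = 8.8571
Σ(xᵢ − x̄)² = 168.8571 ⇒ m₂ = 24.12245
Σ(xᵢ − x̄)⁴ = 9866.2566 ⇒ m₄ = 1409.46522
m₂² = 581.89254
β₂ = m₄/m₂² = 1409.46522 / 581.89254 ≈ 2.422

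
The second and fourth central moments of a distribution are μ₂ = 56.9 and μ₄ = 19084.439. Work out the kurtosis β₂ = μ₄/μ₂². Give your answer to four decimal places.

5.8946

μ₂² = 56.9² = 3237.61000
μ₄/μ₂² = 19084.439 / 3237.61000 = 5.89461
β₂ ≈ 5.8946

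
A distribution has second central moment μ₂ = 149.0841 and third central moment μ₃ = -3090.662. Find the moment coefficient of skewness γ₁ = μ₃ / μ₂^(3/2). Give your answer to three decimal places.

σ = √μ₂ = √149.0841 = 12.21000
σ³ = μ₂^(3/2) = 1820.31686
γ₁ = μ₃/σ³ = -3090.662 / 1820.31686 ≈ -1.698

-1.698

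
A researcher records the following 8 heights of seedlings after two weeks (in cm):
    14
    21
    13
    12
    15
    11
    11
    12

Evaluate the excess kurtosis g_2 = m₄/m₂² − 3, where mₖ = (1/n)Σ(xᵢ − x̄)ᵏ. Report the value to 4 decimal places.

1.2675

x̄ = 13.6250
Σ(xᵢ − x̄)² = 75.8750 ⇒ m₂ = 9.48438
Σ(xᵢ − x̄)⁴ = 3070.9941 ⇒ m₄ = 383.87427
m₂² = 89.95337
g_2 = m₄/m₂² − 3 = 4.26748 − 3 ≈ 1.2675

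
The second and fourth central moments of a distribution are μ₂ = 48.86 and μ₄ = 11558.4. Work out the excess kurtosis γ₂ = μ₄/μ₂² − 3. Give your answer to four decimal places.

1.8416

μ₂² = 48.86² = 2387.29960
μ₄/μ₂² = 11558.4 / 2387.29960 = 4.84162
γ₂ = 4.84162 − 3 ≈ 1.8416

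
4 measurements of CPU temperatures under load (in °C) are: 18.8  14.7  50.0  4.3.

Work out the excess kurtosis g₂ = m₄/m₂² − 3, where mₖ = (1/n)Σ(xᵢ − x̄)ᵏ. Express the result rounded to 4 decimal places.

-0.8657

x̄ = 21.9500
Σ(xᵢ − x̄)² = 1160.8100 ⇒ m₂ = 290.20250
Σ(xᵢ − x̄)⁴ = 718965.7144 ⇒ m₄ = 179741.42861
m₂² = 84217.49101
g₂ = m₄/m₂² − 3 = 2.13425 − 3 ≈ -0.8657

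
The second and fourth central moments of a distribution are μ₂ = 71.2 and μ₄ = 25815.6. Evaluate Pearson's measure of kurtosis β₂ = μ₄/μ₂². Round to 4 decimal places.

μ₂² = 71.2² = 5069.44000
μ₄/μ₂² = 25815.6 / 5069.44000 = 5.09240
β₂ ≈ 5.0924

5.0924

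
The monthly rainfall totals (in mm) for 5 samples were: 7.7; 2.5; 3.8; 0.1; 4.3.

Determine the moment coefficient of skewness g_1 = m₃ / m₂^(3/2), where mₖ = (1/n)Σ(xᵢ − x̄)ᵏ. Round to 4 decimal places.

0.2316

x̄ = (7.7 + 2.5 + 3.8 + 0.1 + 4.3) / 5 = 3.6800
deviations (xᵢ − x̄): 4.0200, -1.1800, 0.1200, -3.5800, 0.6200
Σ(xᵢ − x̄)² = 30.7680 ⇒ m₂ = 30.7680/5 = 6.15360
Σ(xᵢ − x̄)³ = 17.6791 ⇒ m₃ = 17.6791/5 = 3.53582
m₂^(3/2) = 6.15360^(1.5) = 15.26490
g_1 = m₃ / m₂^(3/2) = 3.53582 / 15.26490 ≈ 0.2316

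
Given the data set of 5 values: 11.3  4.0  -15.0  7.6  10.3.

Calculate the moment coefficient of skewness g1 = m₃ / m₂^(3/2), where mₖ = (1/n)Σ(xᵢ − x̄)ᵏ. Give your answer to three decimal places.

x̄ = (11.3 + 4.0 - 15.0 + 7.6 + 10.3) / 5 = 3.6400
deviations (xᵢ − x̄): 7.6600, 0.3600, -18.6400, 3.9600, 6.6600
Σ(xᵢ − x̄)² = 466.2920 ⇒ m₂ = 466.2920/5 = 93.25840
Σ(xᵢ − x̄)³ = -5669.4514 ⇒ m₃ = -5669.4514/5 = -1133.89027
m₂^(3/2) = 93.25840^(1.5) = 900.60000
g1 = m₃ / m₂^(3/2) = -1133.89027 / 900.60000 ≈ -1.259

-1.259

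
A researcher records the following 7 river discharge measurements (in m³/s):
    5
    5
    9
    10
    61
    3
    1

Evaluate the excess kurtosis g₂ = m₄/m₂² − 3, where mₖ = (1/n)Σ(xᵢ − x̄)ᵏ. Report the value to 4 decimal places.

1.9631

x̄ = 13.4286
Σ(xᵢ − x̄)² = 2699.7143 ⇒ m₂ = 385.67347
Σ(xᵢ − x̄)⁴ = 5167658.6181 ⇒ m₄ = 738236.94544
m₂² = 148744.02499
g₂ = m₄/m₂² − 3 = 4.96314 − 3 ≈ 1.9631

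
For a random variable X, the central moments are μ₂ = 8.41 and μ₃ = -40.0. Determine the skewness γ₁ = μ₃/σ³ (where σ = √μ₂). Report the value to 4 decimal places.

-1.6401

σ = √μ₂ = √8.41 = 2.90000
σ³ = μ₂^(3/2) = 24.38900
γ₁ = μ₃/σ³ = -40.0 / 24.38900 ≈ -1.6401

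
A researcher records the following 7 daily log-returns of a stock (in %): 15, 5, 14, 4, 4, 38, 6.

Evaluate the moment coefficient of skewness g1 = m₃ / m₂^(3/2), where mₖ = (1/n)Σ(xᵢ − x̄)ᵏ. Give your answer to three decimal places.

1.491

x̄ = (15 + 5 + 14 + 4 + 4 + 38 + 6) / 7 = 12.2857
deviations (xᵢ − x̄): 2.7143, -7.2857, 1.7143, -8.2857, -8.2857, 25.7143, -6.2857
Σ(xᵢ − x̄)² = 901.4286 ⇒ m₂ = 901.4286/7 = 128.77551
Σ(xᵢ − x̄)³ = 15255.1837 ⇒ m₃ = 15255.1837/7 = 2179.31195
m₂^(3/2) = 128.77551^(1.5) = 1461.33545
g1 = m₃ / m₂^(3/2) = 2179.31195 / 1461.33545 ≈ 1.491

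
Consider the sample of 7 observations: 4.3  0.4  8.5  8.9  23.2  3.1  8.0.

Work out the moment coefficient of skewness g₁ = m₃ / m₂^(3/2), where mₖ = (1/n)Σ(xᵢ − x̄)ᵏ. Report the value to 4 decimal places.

1.2717

x̄ = (4.3 + 0.4 + 8.5 + 8.9 + 23.2 + 3.1 + 8.0) / 7 = 8.0571
deviations (xᵢ − x̄): -3.7571, -7.6571, 0.4429, 0.8429, 15.1429, -4.9571, -0.0571
Σ(xᵢ − x̄)² = 327.5371 ⇒ m₂ = 327.5371/7 = 46.79102
Σ(xᵢ − x̄)³ = 2849.2335 ⇒ m₃ = 2849.2335/7 = 407.03335
m₂^(3/2) = 46.79102^(1.5) = 320.06912
g₁ = m₃ / m₂^(3/2) = 407.03335 / 320.06912 ≈ 1.2717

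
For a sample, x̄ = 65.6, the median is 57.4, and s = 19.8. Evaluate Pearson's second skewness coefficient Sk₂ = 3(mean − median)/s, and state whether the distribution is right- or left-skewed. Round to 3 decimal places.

Sk₂ = 3(65.6 − 57.4) / 19.8 = 3 × 8.2000 / 19.8
    = 24.6000 / 19.8 ≈ 1.242
Sk₂ > 0 ⇒ mean > median ⇒ right-skewed (positive skew).

1.242, right-skewed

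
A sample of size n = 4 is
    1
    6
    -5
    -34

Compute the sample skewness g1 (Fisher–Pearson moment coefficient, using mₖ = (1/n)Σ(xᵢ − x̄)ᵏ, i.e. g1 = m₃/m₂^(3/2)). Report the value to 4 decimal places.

x̄ = (1 + 6 - 5 - 34) / 4 = -8.0000
deviations (xᵢ − x̄): 9.0000, 14.0000, 3.0000, -26.0000
Σ(xᵢ − x̄)² = 962.0000 ⇒ m₂ = 962.0000/4 = 240.50000
Σ(xᵢ − x̄)³ = -14076.0000 ⇒ m₃ = -14076.0000/4 = -3519.00000
m₂^(3/2) = 240.50000^(1.5) = 3729.68901
g1 = m₃ / m₂^(3/2) = -3519.00000 / 3729.68901 ≈ -0.9435

-0.9435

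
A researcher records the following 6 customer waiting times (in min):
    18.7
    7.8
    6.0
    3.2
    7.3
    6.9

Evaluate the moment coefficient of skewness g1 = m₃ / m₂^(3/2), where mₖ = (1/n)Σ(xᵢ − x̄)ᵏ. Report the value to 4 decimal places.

1.3929

x̄ = (18.7 + 7.8 + 6.0 + 3.2 + 7.3 + 6.9) / 6 = 8.3167
deviations (xᵢ − x̄): 10.3833, -0.5167, -2.3167, -5.1167, -1.0167, -1.4167
Σ(xᵢ − x̄)² = 142.6683 ⇒ m₂ = 142.6683/6 = 23.77806
Σ(xᵢ − x̄)³ = 969.0436 ⇒ m₃ = 969.0436/6 = 161.50726
m₂^(3/2) = 23.77806^(1.5) = 115.94833
g1 = m₃ / m₂^(3/2) = 161.50726 / 115.94833 ≈ 1.3929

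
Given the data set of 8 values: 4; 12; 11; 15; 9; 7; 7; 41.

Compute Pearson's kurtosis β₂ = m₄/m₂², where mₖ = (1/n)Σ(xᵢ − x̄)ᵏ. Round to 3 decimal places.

5.224

x̄ = 13.2500
Σ(xᵢ − x̄)² = 961.5000 ⇒ m₂ = 120.18750
Σ(xᵢ − x̄)⁴ = 603732.6563 ⇒ m₄ = 75466.58203
m₂² = 14445.03516
β₂ = m₄/m₂² = 75466.58203 / 14445.03516 ≈ 5.224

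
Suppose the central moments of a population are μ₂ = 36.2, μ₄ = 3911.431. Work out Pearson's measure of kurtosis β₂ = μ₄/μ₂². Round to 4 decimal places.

2.9848

μ₂² = 36.2² = 1310.44000
μ₄/μ₂² = 3911.431 / 1310.44000 = 2.98482
β₂ ≈ 2.9848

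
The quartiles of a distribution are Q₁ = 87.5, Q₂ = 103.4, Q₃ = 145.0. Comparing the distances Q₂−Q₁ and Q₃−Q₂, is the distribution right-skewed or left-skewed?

Q₂ − Q₁ = 15.9;  Q₃ − Q₂ = 41.6
Q₃ − Q₂ > Q₂ − Q₁ ⇒ the upper half is more spread out ⇒ right-skewed.

right-skewed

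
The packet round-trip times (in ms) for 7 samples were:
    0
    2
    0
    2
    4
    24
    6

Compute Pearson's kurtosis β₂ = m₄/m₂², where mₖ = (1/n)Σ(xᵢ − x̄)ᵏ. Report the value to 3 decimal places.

x̄ = 5.4286
Σ(xᵢ − x̄)² = 429.7143 ⇒ m₂ = 61.38776
Σ(xᵢ − x̄)⁴ = 120972.1283 ⇒ m₄ = 17281.73261
m₂² = 3768.45648
β₂ = m₄/m₂² = 17281.73261 / 3768.45648 ≈ 4.586

4.586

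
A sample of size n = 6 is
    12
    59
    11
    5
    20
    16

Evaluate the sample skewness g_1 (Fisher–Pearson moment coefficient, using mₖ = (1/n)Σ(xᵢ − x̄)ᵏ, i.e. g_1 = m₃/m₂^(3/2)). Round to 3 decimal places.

1.525

x̄ = (12 + 59 + 11 + 5 + 20 + 16) / 6 = 20.5000
deviations (xᵢ − x̄): -8.5000, 38.5000, -9.5000, -15.5000, -0.5000, -4.5000
Σ(xᵢ − x̄)² = 1905.5000 ⇒ m₂ = 1905.5000/6 = 317.58333
Σ(xᵢ − x̄)³ = 51780.0000 ⇒ m₃ = 51780.0000/6 = 8630.00000
m₂^(3/2) = 317.58333^(1.5) = 5659.61064
g_1 = m₃ / m₂^(3/2) = 8630.00000 / 5659.61064 ≈ 1.525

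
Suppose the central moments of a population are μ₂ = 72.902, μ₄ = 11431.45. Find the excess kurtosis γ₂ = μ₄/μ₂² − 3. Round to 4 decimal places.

μ₂² = 72.902² = 5314.70160
μ₄/μ₂² = 11431.45 / 5314.70160 = 2.15091
γ₂ = 2.15091 − 3 ≈ -0.8491

-0.8491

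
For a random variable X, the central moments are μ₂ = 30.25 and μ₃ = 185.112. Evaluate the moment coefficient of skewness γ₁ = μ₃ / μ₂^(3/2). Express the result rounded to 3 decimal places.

σ = √μ₂ = √30.25 = 5.50000
σ³ = μ₂^(3/2) = 166.37500
γ₁ = μ₃/σ³ = 185.112 / 166.37500 ≈ 1.113

1.113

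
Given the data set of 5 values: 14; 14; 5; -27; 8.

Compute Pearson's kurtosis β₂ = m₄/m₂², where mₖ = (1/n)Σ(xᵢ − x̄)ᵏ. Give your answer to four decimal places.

x̄ = 2.8000
Σ(xᵢ − x̄)² = 1170.8000 ⇒ m₂ = 234.16000
Σ(xᵢ − x̄)⁴ = 820840.0160 ⇒ m₄ = 164168.00320
m₂² = 54830.90560
β₂ = m₄/m₂² = 164168.00320 / 54830.90560 ≈ 2.9941

2.9941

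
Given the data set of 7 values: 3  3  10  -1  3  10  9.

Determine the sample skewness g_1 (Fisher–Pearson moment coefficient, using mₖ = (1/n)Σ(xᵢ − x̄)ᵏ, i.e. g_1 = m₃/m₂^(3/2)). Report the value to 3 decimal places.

-0.051

x̄ = (3 + 3 + 10 - 1 + 3 + 10 + 9) / 7 = 5.2857
deviations (xᵢ − x̄): -2.2857, -2.2857, 4.7143, -6.2857, -2.2857, 4.7143, 3.7143
Σ(xᵢ − x̄)² = 113.4286 ⇒ m₂ = 113.4286/7 = 16.20408
Σ(xᵢ − x̄)³ = -23.3878 ⇒ m₃ = -23.3878/7 = -3.34111
m₂^(3/2) = 16.20408^(1.5) = 65.22839
g_1 = m₃ / m₂^(3/2) = -3.34111 / 65.22839 ≈ -0.051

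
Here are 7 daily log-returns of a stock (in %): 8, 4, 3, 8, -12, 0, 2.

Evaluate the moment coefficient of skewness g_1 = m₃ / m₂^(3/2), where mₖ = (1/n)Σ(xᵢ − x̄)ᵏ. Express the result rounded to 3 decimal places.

-1.259

x̄ = (8 + 4 + 3 + 8 - 12 + 0 + 2) / 7 = 1.8571
deviations (xᵢ − x̄): 6.1429, 2.1429, 1.1429, 6.1429, -13.8571, -1.8571, 0.1429
Σ(xᵢ − x̄)² = 276.8571 ⇒ m₂ = 276.8571/7 = 39.55102
Σ(xᵢ − x̄)³ = -2192.3265 ⇒ m₃ = -2192.3265/7 = -313.18950
m₂^(3/2) = 39.55102^(1.5) = 248.73479
g_1 = m₃ / m₂^(3/2) = -313.18950 / 248.73479 ≈ -1.259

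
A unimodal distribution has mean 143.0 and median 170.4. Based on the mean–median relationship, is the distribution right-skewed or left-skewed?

mean − median = 143.0 − 170.4 = -27.4
mean < median ⇒ the longer tail is on the left ⇒ left-skewed (negatively skewed).

left-skewed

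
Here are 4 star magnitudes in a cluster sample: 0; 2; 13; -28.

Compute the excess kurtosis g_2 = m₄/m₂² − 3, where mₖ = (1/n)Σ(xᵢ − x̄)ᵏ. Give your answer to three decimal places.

x̄ = -3.2500
Σ(xᵢ − x̄)² = 914.7500 ⇒ m₂ = 228.68750
Σ(xᵢ − x̄)⁴ = 445833.0781 ⇒ m₄ = 111458.26953
m₂² = 52297.97266
g_2 = m₄/m₂² − 3 = 2.13122 − 3 ≈ -0.869

-0.869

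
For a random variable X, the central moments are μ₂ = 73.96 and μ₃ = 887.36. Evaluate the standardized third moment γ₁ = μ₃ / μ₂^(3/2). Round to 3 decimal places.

1.395

σ = √μ₂ = √73.96 = 8.60000
σ³ = μ₂^(3/2) = 636.05600
γ₁ = μ₃/σ³ = 887.36 / 636.05600 ≈ 1.395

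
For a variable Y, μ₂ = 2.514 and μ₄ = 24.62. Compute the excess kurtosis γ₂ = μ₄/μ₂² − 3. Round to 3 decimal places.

0.895

μ₂² = 2.514² = 6.32020
μ₄/μ₂² = 24.62 / 6.32020 = 3.89545
γ₂ = 3.89545 − 3 ≈ 0.895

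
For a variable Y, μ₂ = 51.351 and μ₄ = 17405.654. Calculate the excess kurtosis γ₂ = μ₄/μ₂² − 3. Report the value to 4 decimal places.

μ₂² = 51.351² = 2636.92520
μ₄/μ₂² = 17405.654 / 2636.92520 = 6.60074
γ₂ = 6.60074 − 3 ≈ 3.6007

3.6007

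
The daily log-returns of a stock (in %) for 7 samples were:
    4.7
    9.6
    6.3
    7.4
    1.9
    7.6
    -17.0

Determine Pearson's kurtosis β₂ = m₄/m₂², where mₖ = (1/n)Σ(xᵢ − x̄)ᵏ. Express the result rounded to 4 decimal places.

4.5177

x̄ = 2.9286
Σ(xᵢ − x̄)² = 499.0343 ⇒ m₂ = 71.29061
Σ(xᵢ − x̄)⁴ = 160723.5813 ⇒ m₄ = 22960.51162
m₂² = 5082.35139
β₂ = m₄/m₂² = 22960.51162 / 5082.35139 ≈ 4.5177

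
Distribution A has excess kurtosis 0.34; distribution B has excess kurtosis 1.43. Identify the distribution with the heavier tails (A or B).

Higher excess kurtosis ⇒ heavier tails relative to the normal distribution.
0.34 vs 1.43: the larger is 1.43, so B has heavier tails.

B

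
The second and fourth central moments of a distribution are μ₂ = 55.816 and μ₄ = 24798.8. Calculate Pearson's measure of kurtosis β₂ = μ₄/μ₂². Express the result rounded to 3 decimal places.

7.960

μ₂² = 55.816² = 3115.42586
μ₄/μ₂² = 24798.8 / 3115.42586 = 7.96000
β₂ ≈ 7.960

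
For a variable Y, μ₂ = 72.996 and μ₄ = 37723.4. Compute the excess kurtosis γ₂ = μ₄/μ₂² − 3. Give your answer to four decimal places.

4.0797

μ₂² = 72.996² = 5328.41602
μ₄/μ₂² = 37723.4 / 5328.41602 = 7.07966
γ₂ = 7.07966 − 3 ≈ 4.0797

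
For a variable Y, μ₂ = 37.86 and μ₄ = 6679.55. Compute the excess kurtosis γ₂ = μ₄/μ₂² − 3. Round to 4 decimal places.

1.6600

μ₂² = 37.86² = 1433.37960
μ₄/μ₂² = 6679.55 / 1433.37960 = 4.66000
γ₂ = 4.66000 − 3 ≈ 1.6600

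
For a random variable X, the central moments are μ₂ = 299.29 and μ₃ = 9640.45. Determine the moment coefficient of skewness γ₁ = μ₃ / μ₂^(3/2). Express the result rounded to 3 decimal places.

1.862

σ = √μ₂ = √299.29 = 17.30000
σ³ = μ₂^(3/2) = 5177.71700
γ₁ = μ₃/σ³ = 9640.45 / 5177.71700 ≈ 1.862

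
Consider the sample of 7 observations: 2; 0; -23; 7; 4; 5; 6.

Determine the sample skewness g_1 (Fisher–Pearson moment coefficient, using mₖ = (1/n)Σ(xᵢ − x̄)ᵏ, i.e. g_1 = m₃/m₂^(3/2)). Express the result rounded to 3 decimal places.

-1.829

x̄ = (2 + 0 - 23 + 7 + 4 + 5 + 6) / 7 = 0.1429
deviations (xᵢ − x̄): 1.8571, -0.1429, -23.1429, 6.8571, 3.8571, 4.8571, 5.8571
Σ(xᵢ − x̄)² = 658.8571 ⇒ m₂ = 658.8571/7 = 94.12245
Σ(xᵢ − x̄)³ = -11693.3878 ⇒ m₃ = -11693.3878/7 = -1670.48397
m₂^(3/2) = 94.12245^(1.5) = 913.14517
g_1 = m₃ / m₂^(3/2) = -1670.48397 / 913.14517 ≈ -1.829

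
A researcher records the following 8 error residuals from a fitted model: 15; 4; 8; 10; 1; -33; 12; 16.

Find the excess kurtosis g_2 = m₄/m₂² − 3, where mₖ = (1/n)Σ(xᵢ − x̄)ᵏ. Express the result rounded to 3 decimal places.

x̄ = 4.1250
Σ(xᵢ − x̄)² = 1758.8750 ⇒ m₂ = 219.85938
Σ(xᵢ − x̄)⁴ = 1938846.4004 ⇒ m₄ = 242355.80005
m₂² = 48338.14478
g_2 = m₄/m₂² − 3 = 5.01376 − 3 ≈ 2.014

2.014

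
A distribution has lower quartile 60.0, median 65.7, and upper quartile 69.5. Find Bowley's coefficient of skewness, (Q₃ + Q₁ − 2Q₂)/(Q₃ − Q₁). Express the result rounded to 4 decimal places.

numerator: Q₃ + Q₁ − 2Q₂ = 69.5 + 60.0 − 2×65.7 = -1.9000
denominator: Q₃ − Q₁ = 69.5 − 60.0 = 9.5000
Bowley skewness = -1.9000 / 9.5000 ≈ -0.2000

-0.2000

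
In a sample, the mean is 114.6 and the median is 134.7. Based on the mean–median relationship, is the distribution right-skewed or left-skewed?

left-skewed

mean − median = 114.6 − 134.7 = -20.1
mean < median ⇒ the longer tail is on the left ⇒ left-skewed (negatively skewed).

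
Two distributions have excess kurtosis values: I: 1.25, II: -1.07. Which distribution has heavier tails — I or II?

Higher excess kurtosis ⇒ heavier tails relative to the normal distribution.
1.25 vs -1.07: the larger is 1.25, so I has heavier tails. (I is leptokurtic — heavier-than-normal tails; the other is platykurtic.)

I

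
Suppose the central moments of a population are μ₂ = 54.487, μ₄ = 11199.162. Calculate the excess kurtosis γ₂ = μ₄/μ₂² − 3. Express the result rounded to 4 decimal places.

μ₂² = 54.487² = 2968.83317
μ₄/μ₂² = 11199.162 / 2968.83317 = 3.77224
γ₂ = 3.77224 − 3 ≈ 0.7722

0.7722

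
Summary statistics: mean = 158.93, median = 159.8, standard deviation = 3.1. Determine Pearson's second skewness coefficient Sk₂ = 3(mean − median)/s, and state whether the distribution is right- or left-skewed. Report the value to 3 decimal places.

-0.842, left-skewed

Sk₂ = 3(158.93 − 159.8) / 3.1 = 3 × -0.8700 / 3.1
    = -2.6100 / 3.1 ≈ -0.842
Sk₂ < 0 ⇒ mean < median ⇒ left-skewed (negative skew).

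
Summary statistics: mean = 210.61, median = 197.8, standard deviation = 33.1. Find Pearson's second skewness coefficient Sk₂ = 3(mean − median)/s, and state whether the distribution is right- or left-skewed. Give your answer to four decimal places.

Sk₂ = 3(210.61 − 197.8) / 33.1 = 3 × 12.8100 / 33.1
    = 38.4300 / 33.1 ≈ 1.1610
Sk₂ > 0 ⇒ mean > median ⇒ right-skewed (positive skew).

1.1610, right-skewed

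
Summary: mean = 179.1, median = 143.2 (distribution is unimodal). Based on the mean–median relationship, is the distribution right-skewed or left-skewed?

mean − median = 179.1 − 143.2 = 35.9
mean > median ⇒ the longer tail is on the right ⇒ right-skewed (positively skewed).

right-skewed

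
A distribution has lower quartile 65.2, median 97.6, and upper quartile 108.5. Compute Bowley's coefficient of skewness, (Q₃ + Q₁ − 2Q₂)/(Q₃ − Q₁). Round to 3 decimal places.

-0.497

numerator: Q₃ + Q₁ − 2Q₂ = 108.5 + 65.2 − 2×97.6 = -21.5000
denominator: Q₃ − Q₁ = 108.5 − 65.2 = 43.3000
Bowley skewness = -21.5000 / 43.3000 ≈ -0.497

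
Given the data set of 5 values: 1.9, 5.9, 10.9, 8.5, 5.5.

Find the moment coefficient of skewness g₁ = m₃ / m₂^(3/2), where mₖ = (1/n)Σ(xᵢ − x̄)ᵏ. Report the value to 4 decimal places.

x̄ = (1.9 + 5.9 + 10.9 + 8.5 + 5.5) / 5 = 6.5400
deviations (xᵢ − x̄): -4.6400, -0.6400, 4.3600, 1.9600, -1.0400
Σ(xᵢ − x̄)² = 45.8720 ⇒ m₂ = 45.8720/5 = 9.17440
Σ(xᵢ − x̄)³ = -10.8730 ⇒ m₃ = -10.8730/5 = -2.17459
m₂^(3/2) = 9.17440^(1.5) = 27.78859
g₁ = m₃ / m₂^(3/2) = -2.17459 / 27.78859 ≈ -0.0783

-0.0783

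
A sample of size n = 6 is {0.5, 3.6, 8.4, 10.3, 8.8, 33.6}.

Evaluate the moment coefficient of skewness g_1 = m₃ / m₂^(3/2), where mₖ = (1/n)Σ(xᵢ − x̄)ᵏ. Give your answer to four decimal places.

x̄ = (0.5 + 3.6 + 8.4 + 10.3 + 8.8 + 33.6) / 6 = 10.8667
deviations (xᵢ − x̄): -10.3667, -7.2667, -2.4667, -0.5667, -2.0667, 22.7333
Σ(xᵢ − x̄)² = 687.7533 ⇒ m₂ = 687.7533/6 = 114.62556
Σ(xᵢ − x̄)³ = 10226.8756 ⇒ m₃ = 10226.8756/6 = 1704.47926
m₂^(3/2) = 114.62556^(1.5) = 1227.21931
g_1 = m₃ / m₂^(3/2) = 1704.47926 / 1227.21931 ≈ 1.3889

1.3889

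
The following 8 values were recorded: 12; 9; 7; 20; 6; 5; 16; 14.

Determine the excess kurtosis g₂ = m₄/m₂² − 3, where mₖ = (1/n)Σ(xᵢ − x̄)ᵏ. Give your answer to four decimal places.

-1.0918

x̄ = 11.1250
Σ(xᵢ − x̄)² = 196.8750 ⇒ m₂ = 24.60938
Σ(xᵢ − x̄)⁴ = 9244.9629 ⇒ m₄ = 1155.62036
m₂² = 605.62134
g₂ = m₄/m₂² − 3 = 1.90816 − 3 ≈ -1.0918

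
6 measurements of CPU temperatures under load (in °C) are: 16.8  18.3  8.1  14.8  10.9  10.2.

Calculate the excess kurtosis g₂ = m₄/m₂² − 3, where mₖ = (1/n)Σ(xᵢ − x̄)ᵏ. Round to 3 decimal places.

x̄ = 13.1833
Σ(xᵢ − x̄)² = 81.8283 ⇒ m₂ = 13.63806
Σ(xᵢ − x̄)⁴ = 1637.4482 ⇒ m₄ = 272.90804
m₂² = 185.99656
g₂ = m₄/m₂² − 3 = 1.46727 − 3 ≈ -1.533

-1.533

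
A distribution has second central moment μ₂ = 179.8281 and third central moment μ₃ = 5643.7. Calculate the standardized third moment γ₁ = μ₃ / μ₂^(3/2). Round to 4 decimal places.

2.3403

σ = √μ₂ = √179.8281 = 13.41000
σ³ = μ₂^(3/2) = 2411.49482
γ₁ = μ₃/σ³ = 5643.7 / 2411.49482 ≈ 2.3403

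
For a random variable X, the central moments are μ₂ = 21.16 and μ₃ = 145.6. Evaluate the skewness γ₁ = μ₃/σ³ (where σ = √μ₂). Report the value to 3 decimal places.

1.496

σ = √μ₂ = √21.16 = 4.60000
σ³ = μ₂^(3/2) = 97.33600
γ₁ = μ₃/σ³ = 145.6 / 97.33600 ≈ 1.496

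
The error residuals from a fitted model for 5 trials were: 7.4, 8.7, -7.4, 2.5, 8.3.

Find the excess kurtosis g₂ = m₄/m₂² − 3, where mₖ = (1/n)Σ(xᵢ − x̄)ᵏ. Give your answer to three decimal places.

-0.444

x̄ = 3.9000
Σ(xᵢ − x̄)² = 184.3000 ⇒ m₂ = 36.86000
Σ(xᵢ − x̄)⁴ = 17364.2914 ⇒ m₄ = 3472.85828
m₂² = 1358.65960
g₂ = m₄/m₂² − 3 = 2.55609 − 3 ≈ -0.444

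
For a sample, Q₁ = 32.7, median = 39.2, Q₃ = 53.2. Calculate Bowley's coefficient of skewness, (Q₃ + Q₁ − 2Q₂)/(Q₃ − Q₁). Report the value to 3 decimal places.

0.366

numerator: Q₃ + Q₁ − 2Q₂ = 53.2 + 32.7 − 2×39.2 = 7.5000
denominator: Q₃ − Q₁ = 53.2 − 32.7 = 20.5000
Bowley skewness = 7.5000 / 20.5000 ≈ 0.366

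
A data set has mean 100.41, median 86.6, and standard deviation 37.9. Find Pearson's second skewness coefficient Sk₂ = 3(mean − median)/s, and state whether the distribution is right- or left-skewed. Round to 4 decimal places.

Sk₂ = 3(100.41 − 86.6) / 37.9 = 3 × 13.8100 / 37.9
    = 41.4300 / 37.9 ≈ 1.0931
Sk₂ > 0 ⇒ mean > median ⇒ right-skewed (positive skew).

1.0931, right-skewed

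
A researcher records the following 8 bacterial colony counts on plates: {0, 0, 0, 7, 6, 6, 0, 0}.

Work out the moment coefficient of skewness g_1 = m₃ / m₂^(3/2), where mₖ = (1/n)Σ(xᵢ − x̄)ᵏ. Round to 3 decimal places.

0.544

x̄ = (0 + 0 + 0 + 7 + 6 + 6 + 0 + 0) / 8 = 2.3750
deviations (xᵢ − x̄): -2.3750, -2.3750, -2.3750, 4.6250, 3.6250, 3.6250, -2.3750, -2.3750
Σ(xᵢ − x̄)² = 75.8750 ⇒ m₂ = 75.8750/8 = 9.48438
Σ(xᵢ − x̄)³ = 127.2188 ⇒ m₃ = 127.2188/8 = 15.90234
m₂^(3/2) = 9.48438^(1.5) = 29.20876
g_1 = m₃ / m₂^(3/2) = 15.90234 / 29.20876 ≈ 0.544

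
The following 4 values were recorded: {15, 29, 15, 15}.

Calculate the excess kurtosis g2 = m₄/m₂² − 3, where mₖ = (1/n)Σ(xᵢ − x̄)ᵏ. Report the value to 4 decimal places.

-0.6667

x̄ = 18.5000
Σ(xᵢ − x̄)² = 147.0000 ⇒ m₂ = 36.75000
Σ(xᵢ − x̄)⁴ = 12605.2500 ⇒ m₄ = 3151.31250
m₂² = 1350.56250
g2 = m₄/m₂² − 3 = 2.33333 − 3 ≈ -0.6667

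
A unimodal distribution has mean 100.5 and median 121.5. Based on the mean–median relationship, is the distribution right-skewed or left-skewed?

left-skewed

mean − median = 100.5 − 121.5 = -21.0
mean < median ⇒ the longer tail is on the left ⇒ left-skewed (negatively skewed).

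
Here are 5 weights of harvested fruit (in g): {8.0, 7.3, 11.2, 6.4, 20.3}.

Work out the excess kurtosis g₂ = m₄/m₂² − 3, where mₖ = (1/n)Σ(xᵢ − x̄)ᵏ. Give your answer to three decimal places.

-0.266

x̄ = 10.6400
Σ(xᵢ − x̄)² = 129.7320 ⇒ m₂ = 25.94640
Σ(xᵢ − x̄)⁴ = 9204.1164 ⇒ m₄ = 1840.82328
m₂² = 673.21567
g₂ = m₄/m₂² − 3 = 2.73437 − 3 ≈ -0.266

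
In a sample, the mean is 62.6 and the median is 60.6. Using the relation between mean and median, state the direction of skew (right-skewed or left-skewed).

mean − median = 62.6 − 60.6 = 2.0
mean > median ⇒ the longer tail is on the right ⇒ right-skewed (positively skewed).

right-skewed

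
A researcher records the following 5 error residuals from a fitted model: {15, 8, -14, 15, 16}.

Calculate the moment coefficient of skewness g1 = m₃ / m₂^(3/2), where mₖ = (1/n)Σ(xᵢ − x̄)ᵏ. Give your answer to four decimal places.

x̄ = (15 + 8 - 14 + 15 + 16) / 5 = 8.0000
deviations (xᵢ − x̄): 7.0000, 0.0000, -22.0000, 7.0000, 8.0000
Σ(xᵢ − x̄)² = 646.0000 ⇒ m₂ = 646.0000/5 = 129.20000
Σ(xᵢ − x̄)³ = -9450.0000 ⇒ m₃ = -9450.0000/5 = -1890.00000
m₂^(3/2) = 129.20000^(1.5) = 1468.56702
g1 = m₃ / m₂^(3/2) = -1890.00000 / 1468.56702 ≈ -1.2870

-1.2870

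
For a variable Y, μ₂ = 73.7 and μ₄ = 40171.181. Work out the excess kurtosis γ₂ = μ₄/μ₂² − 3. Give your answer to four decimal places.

4.3957

μ₂² = 73.7² = 5431.69000
μ₄/μ₂² = 40171.181 / 5431.69000 = 7.39571
γ₂ = 7.39571 − 3 ≈ 4.3957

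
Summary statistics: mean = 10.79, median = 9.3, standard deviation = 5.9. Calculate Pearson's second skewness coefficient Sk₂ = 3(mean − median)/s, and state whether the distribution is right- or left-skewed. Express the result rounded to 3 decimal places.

Sk₂ = 3(10.79 − 9.3) / 5.9 = 3 × 1.4900 / 5.9
    = 4.4700 / 5.9 ≈ 0.758
Sk₂ > 0 ⇒ mean > median ⇒ right-skewed (positive skew).

0.758, right-skewed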